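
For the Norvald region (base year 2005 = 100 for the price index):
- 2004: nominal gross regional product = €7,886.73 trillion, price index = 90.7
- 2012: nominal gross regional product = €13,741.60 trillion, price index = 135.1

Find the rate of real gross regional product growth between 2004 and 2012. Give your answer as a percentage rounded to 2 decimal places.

Real gross regional product 2004 = 7886.73 / 0.907 = 8695.40.
Real gross regional product 2012 = 13741.60 / 1.351 = 10171.43.
Real growth = 10171.43 / 8695.40 − 1 = 0.1697.

16.97%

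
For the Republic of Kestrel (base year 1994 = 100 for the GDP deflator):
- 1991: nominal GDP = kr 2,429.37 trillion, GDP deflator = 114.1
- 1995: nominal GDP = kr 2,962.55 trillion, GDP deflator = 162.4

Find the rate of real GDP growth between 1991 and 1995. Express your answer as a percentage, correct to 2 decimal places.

-14.32%

Real GDP 1991 = 2429.37 / 1.141 = 2129.16.
Real GDP 1995 = 2962.55 / 1.624 = 1824.23.
Real growth = 1824.23 / 2129.16 − 1 = -0.1432.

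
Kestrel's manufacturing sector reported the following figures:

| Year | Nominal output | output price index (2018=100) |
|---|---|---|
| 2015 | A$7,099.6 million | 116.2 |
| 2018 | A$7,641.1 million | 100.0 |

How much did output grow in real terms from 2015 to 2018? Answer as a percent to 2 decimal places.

Deflate each year: 2015 → 7099.6/1.162 = 6109.81; 2018 → 7641.1/1.000 = 7641.10.
So real output changed by 7641.10/6109.81 − 1 = 0.2506, i.e. 25.06%.

25.06%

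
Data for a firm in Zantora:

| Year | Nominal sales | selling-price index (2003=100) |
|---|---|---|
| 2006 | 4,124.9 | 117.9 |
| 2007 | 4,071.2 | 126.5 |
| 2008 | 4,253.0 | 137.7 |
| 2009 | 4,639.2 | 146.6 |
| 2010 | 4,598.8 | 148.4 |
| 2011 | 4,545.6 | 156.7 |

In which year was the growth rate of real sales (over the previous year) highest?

2007: real = 4071.2/1.265 = 3218.34; growth vs 2006 (3498.64) = -8.01%.
2008: real = 4253.0/1.377 = 3088.60; growth vs 2007 (3218.34) = -4.03%.
2009: real = 4639.2/1.466 = 3164.53; growth vs 2008 (3088.60) = 2.46%.
2010: real = 4598.8/1.484 = 3098.92; growth vs 2009 (3164.53) = -2.07%.
2011: real = 4545.6/1.567 = 2900.83; growth vs 2010 (3098.92) = -6.39%.

2009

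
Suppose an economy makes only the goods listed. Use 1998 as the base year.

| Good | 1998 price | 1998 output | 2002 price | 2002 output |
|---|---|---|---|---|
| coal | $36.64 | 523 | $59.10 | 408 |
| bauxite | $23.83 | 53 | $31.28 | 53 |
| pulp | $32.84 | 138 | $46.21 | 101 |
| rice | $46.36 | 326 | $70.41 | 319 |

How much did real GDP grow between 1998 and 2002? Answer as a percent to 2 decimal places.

-14.36%

Real GDP 1998 = Nominal GDP 1998 = 36.64·523 + 23.83·53 + 32.84·138 + 46.36·326 = 40070.99.
Real GDP 2002 (at 1998 prices) = 36.64·408 + 23.83·53 + 32.84·101 + 46.36·319 = 34317.79.
Real growth = 34317.79/40070.99 − 1 = -0.1436.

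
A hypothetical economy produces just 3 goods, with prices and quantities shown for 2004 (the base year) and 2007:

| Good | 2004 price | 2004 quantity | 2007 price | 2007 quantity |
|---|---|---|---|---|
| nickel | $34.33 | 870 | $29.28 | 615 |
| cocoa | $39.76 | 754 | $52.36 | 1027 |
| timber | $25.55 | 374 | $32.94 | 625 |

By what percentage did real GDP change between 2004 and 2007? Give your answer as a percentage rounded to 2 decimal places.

12.27%

Real GDP 2004 = Nominal GDP 2004 = 34.33·870 + 39.76·754 + 25.55·374 = 69401.84.
Real GDP 2007 (at 2004 prices) = 34.33·615 + 39.76·1027 + 25.55·625 = 77915.22.
Real growth = 77915.22/69401.84 − 1 = 0.1227.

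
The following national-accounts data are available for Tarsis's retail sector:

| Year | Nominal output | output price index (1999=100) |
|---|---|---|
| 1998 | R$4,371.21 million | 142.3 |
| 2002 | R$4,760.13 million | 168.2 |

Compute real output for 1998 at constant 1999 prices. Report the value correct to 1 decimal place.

Real output = Nominal / (output price index/100) = 4371.21 / 1.423 = 3071.83.

R$3,071.8 million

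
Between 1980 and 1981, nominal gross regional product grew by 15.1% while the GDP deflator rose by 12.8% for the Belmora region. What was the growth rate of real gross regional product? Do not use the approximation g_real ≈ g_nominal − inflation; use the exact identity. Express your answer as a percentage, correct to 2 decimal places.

2.04%

(1 + g_nom) = (1 + g_real)(1 + π), so g_real = 1.1510 / 1.1280 − 1 = 0.02039.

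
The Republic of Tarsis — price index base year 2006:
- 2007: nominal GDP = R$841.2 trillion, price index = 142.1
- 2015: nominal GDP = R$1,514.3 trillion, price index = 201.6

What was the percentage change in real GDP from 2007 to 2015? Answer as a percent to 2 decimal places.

26.89%

Deflate each year: 2007 → 841.2/1.421 = 591.98; 2015 → 1514.3/2.016 = 751.14.
So real GDP changed by 751.14/591.98 − 1 = 0.2689, i.e. 26.89%.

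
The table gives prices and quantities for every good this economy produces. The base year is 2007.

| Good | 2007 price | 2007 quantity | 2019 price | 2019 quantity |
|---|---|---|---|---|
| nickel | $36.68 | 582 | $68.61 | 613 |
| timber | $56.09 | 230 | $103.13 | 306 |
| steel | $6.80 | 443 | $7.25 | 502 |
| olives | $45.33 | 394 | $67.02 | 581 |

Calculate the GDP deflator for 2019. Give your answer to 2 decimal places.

167.43

Nominal GDP 2019 = 68.61·613 + 103.13·306 + 7.25·502 + 67.02·581 = 116193.83.
Real GDP 2019 (at 2007 prices) = 36.68·613 + 56.09·306 + 6.80·502 + 45.33·581 = 69398.71.
Deflator = Nominal/Real × 100 = 116193.83/69398.71 × 100 = 167.429.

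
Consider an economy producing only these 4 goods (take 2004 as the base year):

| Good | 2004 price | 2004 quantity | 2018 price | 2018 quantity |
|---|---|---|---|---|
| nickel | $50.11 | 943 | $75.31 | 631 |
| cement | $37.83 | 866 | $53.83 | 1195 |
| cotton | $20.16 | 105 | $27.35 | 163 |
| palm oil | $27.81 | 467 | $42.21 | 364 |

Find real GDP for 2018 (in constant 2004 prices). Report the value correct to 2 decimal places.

$90235.18

Real GDP 2018 = Σ (p_2004 × q_2018) = 50.11·631 + 37.83·1195 + 20.16·163 + 27.81·364 = 90235.18.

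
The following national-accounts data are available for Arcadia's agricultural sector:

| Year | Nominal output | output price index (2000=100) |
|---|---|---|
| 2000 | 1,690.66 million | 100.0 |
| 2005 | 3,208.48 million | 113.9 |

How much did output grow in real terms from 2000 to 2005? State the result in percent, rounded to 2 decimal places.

Deflate each year: 2000 → 1690.66/1.000 = 1690.66; 2005 → 3208.48/1.139 = 2816.93.
So real output changed by 2816.93/1690.66 − 1 = 0.6662, i.e. 66.62%.

66.62%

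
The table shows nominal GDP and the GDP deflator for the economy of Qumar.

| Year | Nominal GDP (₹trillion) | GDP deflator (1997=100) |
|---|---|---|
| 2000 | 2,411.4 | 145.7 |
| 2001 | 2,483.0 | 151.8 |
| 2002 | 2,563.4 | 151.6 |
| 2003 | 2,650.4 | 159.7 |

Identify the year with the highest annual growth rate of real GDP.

2001: real = 2483.0/1.518 = 1635.70; growth vs 2000 (1655.04) = -1.17%.
2002: real = 2563.4/1.516 = 1690.90; growth vs 2001 (1635.70) = 3.37%.
2003: real = 2650.4/1.597 = 1659.61; growth vs 2002 (1690.90) = -1.85%.

2002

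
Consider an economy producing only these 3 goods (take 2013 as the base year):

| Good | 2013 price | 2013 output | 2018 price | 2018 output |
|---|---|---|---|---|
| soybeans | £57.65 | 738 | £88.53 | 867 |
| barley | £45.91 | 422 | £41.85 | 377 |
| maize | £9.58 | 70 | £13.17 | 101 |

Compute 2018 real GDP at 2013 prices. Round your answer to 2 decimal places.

£68258.20

Real GDP 2018 = Σ (p_2013 × q_2018) = 57.65·867 + 45.91·377 + 9.58·101 = 68258.20.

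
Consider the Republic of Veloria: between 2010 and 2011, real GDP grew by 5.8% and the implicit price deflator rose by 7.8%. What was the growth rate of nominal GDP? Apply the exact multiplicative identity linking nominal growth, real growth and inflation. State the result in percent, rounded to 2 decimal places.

(1 + g_nom) = (1 + g_real)(1 + π) = 1.0580 × 1.0780 = 1.14052.

14.05%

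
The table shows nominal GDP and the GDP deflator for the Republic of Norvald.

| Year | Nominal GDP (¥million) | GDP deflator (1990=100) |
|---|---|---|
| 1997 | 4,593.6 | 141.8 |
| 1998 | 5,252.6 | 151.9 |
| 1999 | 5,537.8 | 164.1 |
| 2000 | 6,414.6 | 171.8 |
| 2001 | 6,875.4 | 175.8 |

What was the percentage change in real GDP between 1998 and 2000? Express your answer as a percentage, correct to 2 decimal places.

Real GDP 1998 = 5252.6/1.519 = 3457.93.
Real GDP 2000 = 6414.6/1.718 = 3733.76.
Change = 3733.76/3457.93 − 1 = 0.0798.

7.98%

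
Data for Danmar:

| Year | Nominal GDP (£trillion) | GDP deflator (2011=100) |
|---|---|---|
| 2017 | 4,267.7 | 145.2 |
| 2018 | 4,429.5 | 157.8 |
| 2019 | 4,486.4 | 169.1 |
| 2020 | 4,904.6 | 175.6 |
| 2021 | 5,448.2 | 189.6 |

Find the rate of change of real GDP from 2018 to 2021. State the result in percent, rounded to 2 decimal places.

Real GDP 2018 = 4429.5/1.578 = 2807.03.
Real GDP 2021 = 5448.2/1.896 = 2873.52.
Change = 2873.52/2807.03 − 1 = 0.0237.

2.37%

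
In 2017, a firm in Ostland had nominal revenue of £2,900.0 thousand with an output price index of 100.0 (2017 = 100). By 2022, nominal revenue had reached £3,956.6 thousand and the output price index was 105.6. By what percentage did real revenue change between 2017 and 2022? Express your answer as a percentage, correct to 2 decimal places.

Deflate each year: 2017 → 2900.0/1.000 = 2900.00; 2022 → 3956.6/1.056 = 3746.78.
So real revenue changed by 3746.78/2900.00 − 1 = 0.2920, i.e. 29.20%.

29.20%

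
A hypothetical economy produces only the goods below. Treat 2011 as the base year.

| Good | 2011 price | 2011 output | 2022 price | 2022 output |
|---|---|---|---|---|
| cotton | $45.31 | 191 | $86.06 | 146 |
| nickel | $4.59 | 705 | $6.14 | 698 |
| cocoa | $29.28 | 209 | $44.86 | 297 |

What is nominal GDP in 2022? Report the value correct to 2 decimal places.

$30173.90

Nominal GDP 2022 = Σ (p_2022 × q_2022) = 86.06·146 + 6.14·698 + 44.86·297 = 30173.90.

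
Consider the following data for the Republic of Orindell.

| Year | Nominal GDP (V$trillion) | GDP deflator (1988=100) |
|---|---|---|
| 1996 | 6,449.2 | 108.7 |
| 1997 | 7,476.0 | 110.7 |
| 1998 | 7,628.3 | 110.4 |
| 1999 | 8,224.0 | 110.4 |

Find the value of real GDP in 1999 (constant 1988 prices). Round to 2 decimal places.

V$7,449.28 trillion

Real GDP 1999 = 8224.0 / 1.104 = 7449.28.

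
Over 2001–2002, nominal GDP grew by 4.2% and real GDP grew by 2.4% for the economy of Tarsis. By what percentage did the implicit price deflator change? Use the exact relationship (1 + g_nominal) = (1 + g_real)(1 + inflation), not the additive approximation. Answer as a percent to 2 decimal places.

(1 + g_nom) = (1 + g_real)(1 + π), so π = 1.0420 / 1.0240 − 1 = 0.01758.

1.76%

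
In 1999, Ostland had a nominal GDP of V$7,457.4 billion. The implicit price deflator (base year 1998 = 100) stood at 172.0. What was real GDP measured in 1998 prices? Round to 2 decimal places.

V$4,335.70 billion

Real GDP = Nominal / (implicit price deflator/100) = 7457.4 / 1.720 = 4335.70.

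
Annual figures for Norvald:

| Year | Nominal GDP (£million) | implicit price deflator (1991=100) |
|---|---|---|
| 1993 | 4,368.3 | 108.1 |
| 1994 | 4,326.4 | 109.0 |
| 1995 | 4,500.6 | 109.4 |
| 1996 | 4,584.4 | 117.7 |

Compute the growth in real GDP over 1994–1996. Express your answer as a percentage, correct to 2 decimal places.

-1.87%

Real GDP 1994 = 4326.4/1.090 = 3969.17.
Real GDP 1996 = 4584.4/1.177 = 3894.99.
Change = 3894.99/3969.17 − 1 = -0.0187.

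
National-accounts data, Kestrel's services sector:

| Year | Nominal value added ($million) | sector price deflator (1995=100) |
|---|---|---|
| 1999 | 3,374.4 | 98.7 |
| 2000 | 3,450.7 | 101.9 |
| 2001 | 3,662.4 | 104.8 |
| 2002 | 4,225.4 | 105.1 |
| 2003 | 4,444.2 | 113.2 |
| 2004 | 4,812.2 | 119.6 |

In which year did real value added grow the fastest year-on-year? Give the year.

2002

2000: real = 3450.7/1.019 = 3386.36; growth vs 1999 (3418.84) = -0.95%.
2001: real = 3662.4/1.048 = 3494.66; growth vs 2000 (3386.36) = 3.20%.
2002: real = 4225.4/1.051 = 4020.36; growth vs 2001 (3494.66) = 15.04%.
2003: real = 4444.2/1.132 = 3925.97; growth vs 2002 (4020.36) = -2.35%.
2004: real = 4812.2/1.196 = 4023.58; growth vs 2003 (3925.97) = 2.49%.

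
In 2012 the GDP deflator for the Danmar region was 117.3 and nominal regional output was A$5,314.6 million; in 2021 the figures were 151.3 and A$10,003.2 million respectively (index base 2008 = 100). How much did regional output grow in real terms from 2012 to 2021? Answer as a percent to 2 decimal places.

45.92%

Deflate each year: 2012 → 5314.6/1.173 = 4530.78; 2021 → 10003.2/1.513 = 6611.50.
So real regional output changed by 6611.50/4530.78 − 1 = 0.4592, i.e. 45.92%.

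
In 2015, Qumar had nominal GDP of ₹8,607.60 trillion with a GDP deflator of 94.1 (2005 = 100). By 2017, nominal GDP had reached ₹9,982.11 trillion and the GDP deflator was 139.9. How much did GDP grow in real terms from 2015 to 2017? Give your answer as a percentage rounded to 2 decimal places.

Real GDP 2015 = 8607.60 / 0.941 = 9147.29.
Real GDP 2017 = 9982.11 / 1.399 = 7135.18.
Real growth = 7135.18 / 9147.29 − 1 = -0.2200.

-22.00%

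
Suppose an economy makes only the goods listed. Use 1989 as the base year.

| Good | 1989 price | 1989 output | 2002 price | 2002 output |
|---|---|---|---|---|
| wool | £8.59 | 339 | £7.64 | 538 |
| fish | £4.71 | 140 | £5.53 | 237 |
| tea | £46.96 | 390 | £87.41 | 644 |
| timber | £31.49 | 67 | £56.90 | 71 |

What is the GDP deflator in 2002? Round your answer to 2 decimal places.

Nominal GDP 2002 = 7.64·538 + 5.53·237 + 87.41·644 + 56.90·71 = 65752.87.
Real GDP 2002 (at 1989 prices) = 8.59·538 + 4.71·237 + 46.96·644 + 31.49·71 = 38215.72.
Deflator = Nominal/Real × 100 = 65752.87/38215.72 × 100 = 172.057.

172.06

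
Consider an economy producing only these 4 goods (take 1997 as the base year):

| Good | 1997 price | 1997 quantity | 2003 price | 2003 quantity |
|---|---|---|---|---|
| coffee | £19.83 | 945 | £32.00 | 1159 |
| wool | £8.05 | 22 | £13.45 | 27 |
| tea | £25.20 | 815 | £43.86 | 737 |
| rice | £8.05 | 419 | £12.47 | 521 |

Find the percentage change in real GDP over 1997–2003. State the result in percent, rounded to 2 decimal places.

7.33%

Real GDP 1997 = Nominal GDP 1997 = 19.83·945 + 8.05·22 + 25.20·815 + 8.05·419 = 42827.40.
Real GDP 2003 (at 1997 prices) = 19.83·1159 + 8.05·27 + 25.20·737 + 8.05·521 = 45966.77.
Real growth = 45966.77/42827.40 − 1 = 0.0733.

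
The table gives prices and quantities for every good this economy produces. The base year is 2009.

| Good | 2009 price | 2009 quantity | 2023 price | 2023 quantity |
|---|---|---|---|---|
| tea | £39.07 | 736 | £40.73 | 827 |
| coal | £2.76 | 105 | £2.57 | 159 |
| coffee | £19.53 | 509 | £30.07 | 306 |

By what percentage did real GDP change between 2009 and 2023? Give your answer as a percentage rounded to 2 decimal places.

-0.67%

Real GDP 2009 = Nominal GDP 2009 = 39.07·736 + 2.76·105 + 19.53·509 = 38986.09.
Real GDP 2023 (at 2009 prices) = 39.07·827 + 2.76·159 + 19.53·306 = 38725.91.
Real growth = 38725.91/38986.09 − 1 = -0.0067.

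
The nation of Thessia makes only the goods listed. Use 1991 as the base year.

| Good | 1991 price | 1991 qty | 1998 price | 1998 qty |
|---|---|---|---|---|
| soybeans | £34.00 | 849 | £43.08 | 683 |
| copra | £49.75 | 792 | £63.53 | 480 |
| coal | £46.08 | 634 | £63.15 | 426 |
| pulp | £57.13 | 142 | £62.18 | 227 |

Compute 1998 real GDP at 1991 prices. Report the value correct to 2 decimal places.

Real GDP 1998 = Σ (p_1991 × q_1998) = 34.00·683 + 49.75·480 + 46.08·426 + 57.13·227 = 79700.59.

£79700.59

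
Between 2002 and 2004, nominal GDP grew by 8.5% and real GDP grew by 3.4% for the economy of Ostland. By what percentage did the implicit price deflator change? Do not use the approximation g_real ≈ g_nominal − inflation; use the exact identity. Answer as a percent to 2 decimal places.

4.93%

(1 + g_nom) = (1 + g_real)(1 + π), so π = 1.0850 / 1.0340 − 1 = 0.04932.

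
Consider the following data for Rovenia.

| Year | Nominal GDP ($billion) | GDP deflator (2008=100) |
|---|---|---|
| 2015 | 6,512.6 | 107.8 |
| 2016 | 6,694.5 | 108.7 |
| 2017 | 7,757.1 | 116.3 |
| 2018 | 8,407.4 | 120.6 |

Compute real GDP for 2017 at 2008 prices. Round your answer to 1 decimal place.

$6,669.9 billion

Real GDP 2017 = 7757.1 / 1.163 = 6669.91.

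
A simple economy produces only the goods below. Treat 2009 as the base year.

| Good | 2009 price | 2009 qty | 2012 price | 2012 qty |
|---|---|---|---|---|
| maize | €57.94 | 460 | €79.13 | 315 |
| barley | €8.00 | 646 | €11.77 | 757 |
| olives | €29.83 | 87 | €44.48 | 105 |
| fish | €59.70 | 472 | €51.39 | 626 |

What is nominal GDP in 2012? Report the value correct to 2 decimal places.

Nominal GDP 2012 = Σ (p_2012 × q_2012) = 79.13·315 + 11.77·757 + 44.48·105 + 51.39·626 = 70676.38.

€70676.38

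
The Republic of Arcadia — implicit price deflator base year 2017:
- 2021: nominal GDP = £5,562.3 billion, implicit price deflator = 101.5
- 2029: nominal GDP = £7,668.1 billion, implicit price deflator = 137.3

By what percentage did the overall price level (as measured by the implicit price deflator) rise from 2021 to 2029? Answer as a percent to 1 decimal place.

35.3%

Price-level change = 137.3 / 101.5 − 1 = 0.3527.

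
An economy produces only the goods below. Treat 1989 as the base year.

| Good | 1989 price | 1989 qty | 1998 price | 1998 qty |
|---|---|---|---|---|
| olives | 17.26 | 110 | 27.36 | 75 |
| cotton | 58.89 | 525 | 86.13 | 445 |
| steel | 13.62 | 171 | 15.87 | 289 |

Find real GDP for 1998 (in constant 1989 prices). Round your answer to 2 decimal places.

Real GDP 1998 = Σ (p_1989 × q_1998) = 17.26·75 + 58.89·445 + 13.62·289 = 31436.73.

31436.73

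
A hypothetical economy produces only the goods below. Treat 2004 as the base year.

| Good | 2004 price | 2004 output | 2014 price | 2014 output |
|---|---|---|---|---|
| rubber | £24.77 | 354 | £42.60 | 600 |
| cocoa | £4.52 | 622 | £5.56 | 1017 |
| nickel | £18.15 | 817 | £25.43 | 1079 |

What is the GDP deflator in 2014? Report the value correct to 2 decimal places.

Nominal GDP 2014 = 42.60·600 + 5.56·1017 + 25.43·1079 = 58653.49.
Real GDP 2014 (at 2004 prices) = 24.77·600 + 4.52·1017 + 18.15·1079 = 39042.69.
Deflator = Nominal/Real × 100 = 58653.49/39042.69 × 100 = 150.229.

150.23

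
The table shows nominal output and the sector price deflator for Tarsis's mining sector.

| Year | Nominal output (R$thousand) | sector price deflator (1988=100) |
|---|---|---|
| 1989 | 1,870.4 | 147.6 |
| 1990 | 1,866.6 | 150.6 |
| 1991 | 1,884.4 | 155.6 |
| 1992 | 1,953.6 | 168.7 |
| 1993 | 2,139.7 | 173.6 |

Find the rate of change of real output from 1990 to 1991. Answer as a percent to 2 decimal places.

Real output 1990 = 1866.6/1.506 = 1239.44.
Real output 1991 = 1884.4/1.556 = 1211.05.
Change = 1211.05/1239.44 − 1 = -0.0229.

-2.29%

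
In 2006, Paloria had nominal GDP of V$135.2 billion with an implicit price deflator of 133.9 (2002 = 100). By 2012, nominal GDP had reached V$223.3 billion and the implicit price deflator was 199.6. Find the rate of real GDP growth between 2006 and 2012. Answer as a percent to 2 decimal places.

10.80%

Real GDP 2006 = 135.2 / 1.339 = 100.97.
Real GDP 2012 = 223.3 / 1.996 = 111.87.
Real growth = 111.87 / 100.97 − 1 = 0.1080.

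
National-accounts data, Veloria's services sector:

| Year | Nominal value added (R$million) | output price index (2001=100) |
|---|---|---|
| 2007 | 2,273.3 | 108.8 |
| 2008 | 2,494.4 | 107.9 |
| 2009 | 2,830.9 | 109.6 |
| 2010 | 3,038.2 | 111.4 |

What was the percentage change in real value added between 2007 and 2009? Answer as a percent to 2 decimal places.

Real value added 2007 = 2273.3/1.088 = 2089.43.
Real value added 2009 = 2830.9/1.096 = 2582.94.
Change = 2582.94/2089.43 − 1 = 0.2362.

23.62%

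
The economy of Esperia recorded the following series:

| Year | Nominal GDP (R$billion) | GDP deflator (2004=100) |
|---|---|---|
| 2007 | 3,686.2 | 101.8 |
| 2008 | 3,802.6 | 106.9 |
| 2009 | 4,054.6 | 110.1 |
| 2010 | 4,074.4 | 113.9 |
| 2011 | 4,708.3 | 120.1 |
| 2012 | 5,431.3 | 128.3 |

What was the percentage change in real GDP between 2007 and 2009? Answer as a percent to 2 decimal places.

Real GDP 2007 = 3686.2/1.018 = 3621.02.
Real GDP 2009 = 4054.6/1.101 = 3682.65.
Change = 3682.65/3621.02 − 1 = 0.0170.

1.70%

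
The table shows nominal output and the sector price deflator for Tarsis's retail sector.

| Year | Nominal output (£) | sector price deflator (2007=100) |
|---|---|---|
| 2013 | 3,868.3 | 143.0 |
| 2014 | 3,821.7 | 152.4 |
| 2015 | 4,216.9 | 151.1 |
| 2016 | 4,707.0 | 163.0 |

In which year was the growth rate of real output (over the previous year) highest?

2015

2014: real = 3821.7/1.524 = 2507.68; growth vs 2013 (2705.10) = -7.30%.
2015: real = 4216.9/1.511 = 2790.80; growth vs 2014 (2507.68) = 11.29%.
2016: real = 4707.0/1.630 = 2887.73; growth vs 2015 (2790.80) = 3.47%.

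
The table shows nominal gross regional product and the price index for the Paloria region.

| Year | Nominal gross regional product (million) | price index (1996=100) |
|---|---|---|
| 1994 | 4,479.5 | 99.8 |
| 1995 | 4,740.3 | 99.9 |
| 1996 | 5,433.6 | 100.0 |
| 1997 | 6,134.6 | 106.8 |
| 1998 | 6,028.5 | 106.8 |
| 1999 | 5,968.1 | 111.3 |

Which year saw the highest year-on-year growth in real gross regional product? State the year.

1996

1995: real = 4740.3/0.999 = 4745.05; growth vs 1994 (4488.48) = 5.72%.
1996: real = 5433.6/1.000 = 5433.60; growth vs 1995 (4745.05) = 14.51%.
1997: real = 6134.6/1.068 = 5744.01; growth vs 1996 (5433.60) = 5.71%.
1998: real = 6028.5/1.068 = 5644.66; growth vs 1997 (5744.01) = -1.73%.
1999: real = 5968.1/1.113 = 5362.17; growth vs 1998 (5644.66) = -5.00%.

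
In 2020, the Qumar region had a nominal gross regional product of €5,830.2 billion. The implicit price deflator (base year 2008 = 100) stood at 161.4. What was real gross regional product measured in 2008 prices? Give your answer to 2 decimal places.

Real gross regional product = Nominal / (implicit price deflator/100) = 5830.2 / 1.614 = 3612.27.

€3,612.27 billion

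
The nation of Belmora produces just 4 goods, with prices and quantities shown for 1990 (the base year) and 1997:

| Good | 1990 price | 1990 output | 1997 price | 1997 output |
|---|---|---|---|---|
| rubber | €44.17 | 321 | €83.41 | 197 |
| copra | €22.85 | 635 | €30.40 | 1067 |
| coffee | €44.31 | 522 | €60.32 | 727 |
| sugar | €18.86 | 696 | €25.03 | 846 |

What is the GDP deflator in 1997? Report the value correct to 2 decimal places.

Nominal GDP 1997 = 83.41·197 + 30.40·1067 + 60.32·727 + 25.03·846 = 113896.59.
Real GDP 1997 (at 1990 prices) = 44.17·197 + 22.85·1067 + 44.31·727 + 18.86·846 = 81251.37.
Deflator = Nominal/Real × 100 = 113896.59/81251.37 × 100 = 140.178.

140.18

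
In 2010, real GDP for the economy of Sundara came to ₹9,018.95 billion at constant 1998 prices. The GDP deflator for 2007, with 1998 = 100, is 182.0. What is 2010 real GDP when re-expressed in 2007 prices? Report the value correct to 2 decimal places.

Real GDP in 2007 prices = Real GDP in 1998 prices × (P_2007/P_1998) = 9018.95 × 1.820 = 16414.49.

₹16,414.49 billion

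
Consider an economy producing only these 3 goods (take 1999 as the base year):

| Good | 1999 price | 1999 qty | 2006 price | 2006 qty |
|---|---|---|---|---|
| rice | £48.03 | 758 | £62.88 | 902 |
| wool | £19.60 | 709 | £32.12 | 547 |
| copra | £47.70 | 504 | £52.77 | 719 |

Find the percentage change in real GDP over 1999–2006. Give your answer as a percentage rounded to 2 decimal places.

Real GDP 1999 = Nominal GDP 1999 = 48.03·758 + 19.60·709 + 47.70·504 = 74343.94.
Real GDP 2006 (at 1999 prices) = 48.03·902 + 19.60·547 + 47.70·719 = 88340.56.
Real growth = 88340.56/74343.94 − 1 = 0.1883.

18.83%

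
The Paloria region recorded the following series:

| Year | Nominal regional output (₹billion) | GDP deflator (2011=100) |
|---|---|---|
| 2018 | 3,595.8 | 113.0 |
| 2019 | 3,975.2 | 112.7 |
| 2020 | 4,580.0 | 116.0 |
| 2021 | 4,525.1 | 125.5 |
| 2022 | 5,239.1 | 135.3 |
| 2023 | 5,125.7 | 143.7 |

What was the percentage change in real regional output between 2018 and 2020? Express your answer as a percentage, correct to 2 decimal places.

Real regional output 2018 = 3595.8/1.130 = 3182.12.
Real regional output 2020 = 4580.0/1.160 = 3948.28.
Change = 3948.28/3182.12 − 1 = 0.2408.

24.08%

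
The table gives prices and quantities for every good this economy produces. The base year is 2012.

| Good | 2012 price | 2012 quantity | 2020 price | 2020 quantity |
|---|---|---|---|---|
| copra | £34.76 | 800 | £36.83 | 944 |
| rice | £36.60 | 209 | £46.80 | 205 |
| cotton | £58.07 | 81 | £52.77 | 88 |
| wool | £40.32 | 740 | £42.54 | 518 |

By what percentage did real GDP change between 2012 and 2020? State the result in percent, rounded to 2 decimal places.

-5.27%

Real GDP 2012 = Nominal GDP 2012 = 34.76·800 + 36.60·209 + 58.07·81 + 40.32·740 = 69997.87.
Real GDP 2020 (at 2012 prices) = 34.76·944 + 36.60·205 + 58.07·88 + 40.32·518 = 66312.36.
Real growth = 66312.36/69997.87 − 1 = -0.0527.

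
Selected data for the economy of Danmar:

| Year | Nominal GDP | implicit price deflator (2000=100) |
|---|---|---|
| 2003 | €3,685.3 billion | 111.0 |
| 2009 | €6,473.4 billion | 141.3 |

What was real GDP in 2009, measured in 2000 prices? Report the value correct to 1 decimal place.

Real GDP = Nominal / (implicit price deflator/100) = 6473.4 / 1.413 = 4581.32.

€4,581.3 billion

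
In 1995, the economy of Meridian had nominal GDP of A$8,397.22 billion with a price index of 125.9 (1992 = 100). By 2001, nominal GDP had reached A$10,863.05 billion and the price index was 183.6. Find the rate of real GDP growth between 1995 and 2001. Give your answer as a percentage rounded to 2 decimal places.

Deflate each year: 1995 → 8397.22/1.259 = 6669.75; 2001 → 10863.05/1.836 = 5916.69.
So real GDP changed by 5916.69/6669.75 − 1 = -0.1129, i.e. -11.29%.

-11.29%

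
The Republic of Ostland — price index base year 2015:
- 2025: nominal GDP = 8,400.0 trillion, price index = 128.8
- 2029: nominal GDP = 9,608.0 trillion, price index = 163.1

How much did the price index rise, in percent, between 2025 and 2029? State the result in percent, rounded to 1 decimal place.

26.6%

Price-level change = 163.1 / 128.8 − 1 = 0.2663.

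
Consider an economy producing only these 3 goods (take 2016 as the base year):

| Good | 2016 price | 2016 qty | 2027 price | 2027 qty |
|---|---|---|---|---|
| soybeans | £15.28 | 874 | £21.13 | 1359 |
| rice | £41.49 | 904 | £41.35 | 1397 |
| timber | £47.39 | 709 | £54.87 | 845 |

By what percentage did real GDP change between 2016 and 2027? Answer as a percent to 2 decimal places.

Real GDP 2016 = Nominal GDP 2016 = 15.28·874 + 41.49·904 + 47.39·709 = 84461.19.
Real GDP 2027 (at 2016 prices) = 15.28·1359 + 41.49·1397 + 47.39·845 = 118771.60.
Real growth = 118771.60/84461.19 − 1 = 0.4062.

40.62%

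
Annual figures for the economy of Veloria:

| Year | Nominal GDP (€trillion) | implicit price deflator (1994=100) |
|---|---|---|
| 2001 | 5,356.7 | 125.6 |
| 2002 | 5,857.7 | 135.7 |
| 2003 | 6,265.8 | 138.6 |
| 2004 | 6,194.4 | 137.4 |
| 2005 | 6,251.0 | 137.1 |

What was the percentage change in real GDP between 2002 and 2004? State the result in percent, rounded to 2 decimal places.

Real GDP 2002 = 5857.7/1.357 = 4316.65.
Real GDP 2004 = 6194.4/1.374 = 4508.30.
Change = 4508.30/4316.65 − 1 = 0.0444.

4.44%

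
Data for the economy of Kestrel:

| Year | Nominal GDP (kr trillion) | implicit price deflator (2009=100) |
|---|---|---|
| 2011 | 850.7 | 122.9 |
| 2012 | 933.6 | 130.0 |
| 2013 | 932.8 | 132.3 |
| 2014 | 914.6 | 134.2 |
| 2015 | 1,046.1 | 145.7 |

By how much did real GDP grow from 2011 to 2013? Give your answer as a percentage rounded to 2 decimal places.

1.86%

Real GDP 2011 = 850.7/1.229 = 692.19.
Real GDP 2013 = 932.8/1.323 = 705.06.
Change = 705.06/692.19 − 1 = 0.0186.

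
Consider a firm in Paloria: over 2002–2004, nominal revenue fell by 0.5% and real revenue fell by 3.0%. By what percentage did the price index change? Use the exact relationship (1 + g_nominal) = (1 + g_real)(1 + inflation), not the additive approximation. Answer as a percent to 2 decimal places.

2.58%

(1 + g_nom) = (1 + g_real)(1 + π), so π = 0.9950 / 0.9700 − 1 = 0.02577.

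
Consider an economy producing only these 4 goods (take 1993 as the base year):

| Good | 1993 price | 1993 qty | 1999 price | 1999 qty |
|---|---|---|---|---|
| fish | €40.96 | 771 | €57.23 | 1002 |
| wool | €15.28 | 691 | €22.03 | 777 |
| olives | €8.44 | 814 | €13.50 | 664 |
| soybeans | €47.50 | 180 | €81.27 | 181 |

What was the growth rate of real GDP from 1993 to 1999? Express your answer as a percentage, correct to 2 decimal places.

Real GDP 1993 = Nominal GDP 1993 = 40.96·771 + 15.28·691 + 8.44·814 + 47.50·180 = 57558.80.
Real GDP 1999 (at 1993 prices) = 40.96·1002 + 15.28·777 + 8.44·664 + 47.50·181 = 67116.14.
Real growth = 67116.14/57558.80 − 1 = 0.1660.

16.60%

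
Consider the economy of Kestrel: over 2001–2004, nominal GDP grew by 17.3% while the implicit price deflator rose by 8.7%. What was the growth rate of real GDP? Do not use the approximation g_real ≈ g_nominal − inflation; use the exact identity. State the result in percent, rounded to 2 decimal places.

(1 + g_nom) = (1 + g_real)(1 + π), so g_real = 1.1730 / 1.0870 − 1 = 0.07912.

7.91%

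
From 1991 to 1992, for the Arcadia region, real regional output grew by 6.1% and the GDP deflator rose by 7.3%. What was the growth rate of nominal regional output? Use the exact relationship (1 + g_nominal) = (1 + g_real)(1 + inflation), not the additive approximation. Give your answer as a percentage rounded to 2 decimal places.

(1 + g_nom) = (1 + g_real)(1 + π) = 1.0610 × 1.0730 = 1.13845.

13.85%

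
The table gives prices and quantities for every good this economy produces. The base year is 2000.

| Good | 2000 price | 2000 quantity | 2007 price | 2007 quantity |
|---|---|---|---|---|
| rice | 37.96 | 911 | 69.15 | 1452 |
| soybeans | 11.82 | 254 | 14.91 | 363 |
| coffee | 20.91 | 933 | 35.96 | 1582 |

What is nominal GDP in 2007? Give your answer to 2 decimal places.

162706.85

Nominal GDP 2007 = Σ (p_2007 × q_2007) = 69.15·1452 + 14.91·363 + 35.96·1582 = 162706.85.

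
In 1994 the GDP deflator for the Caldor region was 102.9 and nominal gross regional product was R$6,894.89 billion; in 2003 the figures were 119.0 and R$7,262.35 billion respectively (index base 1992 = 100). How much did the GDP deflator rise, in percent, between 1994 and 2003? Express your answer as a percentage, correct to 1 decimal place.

15.6%

Price-level change = 119.0 / 102.9 − 1 = 0.1565.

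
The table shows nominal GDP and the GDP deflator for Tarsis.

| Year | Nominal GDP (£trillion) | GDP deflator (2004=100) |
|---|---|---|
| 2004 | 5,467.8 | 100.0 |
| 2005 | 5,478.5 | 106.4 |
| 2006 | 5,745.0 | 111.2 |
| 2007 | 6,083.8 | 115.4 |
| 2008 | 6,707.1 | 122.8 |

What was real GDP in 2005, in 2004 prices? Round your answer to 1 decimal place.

Real GDP 2005 = 5478.5 / 1.064 = 5148.97.

£5,149.0 trillion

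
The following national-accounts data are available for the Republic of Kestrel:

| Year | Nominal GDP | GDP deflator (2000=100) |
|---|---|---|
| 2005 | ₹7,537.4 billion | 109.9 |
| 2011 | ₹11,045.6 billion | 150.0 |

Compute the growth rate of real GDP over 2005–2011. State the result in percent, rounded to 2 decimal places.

7.37%

Real GDP 2005 = 7537.4 / 1.099 = 6858.42.
Real GDP 2011 = 11045.6 / 1.500 = 7363.73.
Real growth = 7363.73 / 6858.42 − 1 = 0.0737.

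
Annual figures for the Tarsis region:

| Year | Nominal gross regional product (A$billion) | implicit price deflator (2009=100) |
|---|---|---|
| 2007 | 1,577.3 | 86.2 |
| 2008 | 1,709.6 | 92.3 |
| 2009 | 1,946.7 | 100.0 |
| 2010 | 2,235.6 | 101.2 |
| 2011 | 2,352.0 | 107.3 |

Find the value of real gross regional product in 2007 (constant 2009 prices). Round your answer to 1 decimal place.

A$1,829.8 billion

Real gross regional product 2007 = 1577.3 / 0.862 = 1829.81.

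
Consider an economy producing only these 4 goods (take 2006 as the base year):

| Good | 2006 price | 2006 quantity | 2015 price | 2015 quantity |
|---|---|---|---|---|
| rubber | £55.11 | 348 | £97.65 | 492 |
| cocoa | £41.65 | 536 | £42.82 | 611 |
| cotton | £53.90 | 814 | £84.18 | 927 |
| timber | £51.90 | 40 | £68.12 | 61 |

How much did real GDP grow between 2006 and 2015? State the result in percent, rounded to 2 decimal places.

20.86%

Real GDP 2006 = Nominal GDP 2006 = 55.11·348 + 41.65·536 + 53.90·814 + 51.90·40 = 87453.28.
Real GDP 2015 (at 2006 prices) = 55.11·492 + 41.65·611 + 53.90·927 + 51.90·61 = 105693.47.
Real growth = 105693.47/87453.28 − 1 = 0.2086.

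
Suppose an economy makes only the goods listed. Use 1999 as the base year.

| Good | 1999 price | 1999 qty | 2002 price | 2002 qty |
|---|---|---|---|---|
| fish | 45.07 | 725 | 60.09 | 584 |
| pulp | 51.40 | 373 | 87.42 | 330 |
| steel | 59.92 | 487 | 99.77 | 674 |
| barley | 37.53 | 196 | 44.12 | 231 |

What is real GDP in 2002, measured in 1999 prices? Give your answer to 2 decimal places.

Real GDP 2002 = Σ (p_1999 × q_2002) = 45.07·584 + 51.40·330 + 59.92·674 + 37.53·231 = 92338.39.

92338.39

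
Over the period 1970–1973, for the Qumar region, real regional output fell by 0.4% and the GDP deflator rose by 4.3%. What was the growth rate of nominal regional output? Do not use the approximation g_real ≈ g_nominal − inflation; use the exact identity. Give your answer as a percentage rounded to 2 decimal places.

(1 + g_nom) = (1 + g_real)(1 + π) = 0.9960 × 1.0430 = 1.03883.

3.88%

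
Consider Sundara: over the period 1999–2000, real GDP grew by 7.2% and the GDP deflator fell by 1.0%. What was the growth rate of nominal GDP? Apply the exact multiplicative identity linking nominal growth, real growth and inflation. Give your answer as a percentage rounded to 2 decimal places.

(1 + g_nom) = (1 + g_real)(1 + π) = 1.0720 × 0.9900 = 1.06128.

6.13%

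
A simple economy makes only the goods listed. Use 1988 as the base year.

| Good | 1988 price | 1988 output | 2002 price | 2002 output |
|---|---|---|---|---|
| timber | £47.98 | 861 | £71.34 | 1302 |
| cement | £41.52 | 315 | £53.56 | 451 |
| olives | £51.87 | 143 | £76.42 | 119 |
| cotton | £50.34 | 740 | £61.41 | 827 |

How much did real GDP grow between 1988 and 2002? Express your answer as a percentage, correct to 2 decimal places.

30.23%

Real GDP 1988 = Nominal GDP 1988 = 47.98·861 + 41.52·315 + 51.87·143 + 50.34·740 = 99058.59.
Real GDP 2002 (at 1988 prices) = 47.98·1302 + 41.52·451 + 51.87·119 + 50.34·827 = 128999.19.
Real growth = 128999.19/99058.59 − 1 = 0.3023.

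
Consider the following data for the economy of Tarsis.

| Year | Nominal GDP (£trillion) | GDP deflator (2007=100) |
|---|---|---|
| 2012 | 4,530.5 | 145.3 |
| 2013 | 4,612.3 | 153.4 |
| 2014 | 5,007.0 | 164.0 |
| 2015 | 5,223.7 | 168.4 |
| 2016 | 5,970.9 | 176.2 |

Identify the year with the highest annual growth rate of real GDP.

2013: real = 4612.3/1.534 = 3006.71; growth vs 2012 (3118.03) = -3.57%.
2014: real = 5007.0/1.640 = 3053.05; growth vs 2013 (3006.71) = 1.54%.
2015: real = 5223.7/1.684 = 3101.96; growth vs 2014 (3053.05) = 1.60%.
2016: real = 5970.9/1.762 = 3388.71; growth vs 2015 (3101.96) = 9.24%.

2016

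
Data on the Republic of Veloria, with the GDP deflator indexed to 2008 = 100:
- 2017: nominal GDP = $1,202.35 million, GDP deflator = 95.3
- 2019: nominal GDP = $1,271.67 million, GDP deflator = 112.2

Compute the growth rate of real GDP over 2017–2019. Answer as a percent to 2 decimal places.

Real GDP 2017 = 1202.35 / 0.953 = 1261.65.
Real GDP 2019 = 1271.67 / 1.122 = 1133.40.
Real growth = 1133.40 / 1261.65 − 1 = -0.1017.

-10.17%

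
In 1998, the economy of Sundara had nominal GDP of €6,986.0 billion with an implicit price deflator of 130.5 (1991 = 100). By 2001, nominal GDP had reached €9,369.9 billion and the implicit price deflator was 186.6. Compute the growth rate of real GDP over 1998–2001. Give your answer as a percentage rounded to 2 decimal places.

-6.20%

Deflate each year: 1998 → 6986.0/1.305 = 5353.26; 2001 → 9369.9/1.866 = 5021.38.
So real GDP changed by 5021.38/5353.26 − 1 = -0.0620, i.e. -6.20%.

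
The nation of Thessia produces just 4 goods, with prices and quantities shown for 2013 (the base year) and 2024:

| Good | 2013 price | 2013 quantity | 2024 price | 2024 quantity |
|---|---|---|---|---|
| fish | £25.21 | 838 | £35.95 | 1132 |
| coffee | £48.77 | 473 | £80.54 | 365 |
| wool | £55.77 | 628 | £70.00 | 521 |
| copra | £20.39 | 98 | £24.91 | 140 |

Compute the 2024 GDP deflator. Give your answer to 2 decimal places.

Nominal GDP 2024 = 35.95·1132 + 80.54·365 + 70.00·521 + 24.91·140 = 110049.90.
Real GDP 2024 (at 2013 prices) = 25.21·1132 + 48.77·365 + 55.77·521 + 20.39·140 = 78249.54.
Deflator = Nominal/Real × 100 = 110049.90/78249.54 × 100 = 140.640.

140.64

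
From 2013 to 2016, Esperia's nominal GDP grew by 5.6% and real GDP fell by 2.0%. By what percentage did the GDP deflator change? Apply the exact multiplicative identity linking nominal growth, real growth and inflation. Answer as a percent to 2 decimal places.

(1 + g_nom) = (1 + g_real)(1 + π), so π = 1.0560 / 0.9800 − 1 = 0.07755.

7.76%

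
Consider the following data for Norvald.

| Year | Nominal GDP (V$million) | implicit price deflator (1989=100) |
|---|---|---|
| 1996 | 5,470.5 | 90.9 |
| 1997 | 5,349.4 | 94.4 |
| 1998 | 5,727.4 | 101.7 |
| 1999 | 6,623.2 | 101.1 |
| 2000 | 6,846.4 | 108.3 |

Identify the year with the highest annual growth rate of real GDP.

1999

1997: real = 5349.4/0.944 = 5666.74; growth vs 1996 (6018.15) = -5.84%.
1998: real = 5727.4/1.017 = 5631.66; growth vs 1997 (5666.74) = -0.62%.
1999: real = 6623.2/1.011 = 6551.14; growth vs 1998 (5631.66) = 16.33%.
2000: real = 6846.4/1.083 = 6321.70; growth vs 1999 (6551.14) = -3.50%.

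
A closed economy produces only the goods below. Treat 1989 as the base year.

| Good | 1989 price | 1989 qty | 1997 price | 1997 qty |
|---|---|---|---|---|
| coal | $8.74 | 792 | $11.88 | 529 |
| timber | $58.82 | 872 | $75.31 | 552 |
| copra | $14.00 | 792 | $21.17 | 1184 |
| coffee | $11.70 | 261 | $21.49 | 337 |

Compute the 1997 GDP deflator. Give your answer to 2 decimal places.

Nominal GDP 1997 = 11.88·529 + 75.31·552 + 21.17·1184 + 21.49·337 = 80163.05.
Real GDP 1997 (at 1989 prices) = 8.74·529 + 58.82·552 + 14.00·1184 + 11.70·337 = 57611.00.
Deflator = Nominal/Real × 100 = 80163.05/57611.00 × 100 = 139.145.

139.15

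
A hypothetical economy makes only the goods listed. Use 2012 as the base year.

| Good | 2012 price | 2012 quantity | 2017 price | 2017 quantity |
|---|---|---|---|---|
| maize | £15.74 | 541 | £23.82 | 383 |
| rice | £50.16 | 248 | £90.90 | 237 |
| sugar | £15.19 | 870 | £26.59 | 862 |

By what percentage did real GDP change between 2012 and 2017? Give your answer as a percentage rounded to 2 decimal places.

Real GDP 2012 = Nominal GDP 2012 = 15.74·541 + 50.16·248 + 15.19·870 = 34170.32.
Real GDP 2017 (at 2012 prices) = 15.74·383 + 50.16·237 + 15.19·862 = 31010.12.
Real growth = 31010.12/34170.32 − 1 = -0.0925.

-9.25%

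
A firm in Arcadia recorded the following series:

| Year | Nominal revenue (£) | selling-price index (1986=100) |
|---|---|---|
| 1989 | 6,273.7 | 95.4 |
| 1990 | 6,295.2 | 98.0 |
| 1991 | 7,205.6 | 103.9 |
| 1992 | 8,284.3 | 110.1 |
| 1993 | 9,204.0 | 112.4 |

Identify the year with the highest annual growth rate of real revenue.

1993

1990: real = 6295.2/0.980 = 6423.67; growth vs 1989 (6576.21) = -2.32%.
1991: real = 7205.6/1.039 = 6935.13; growth vs 1990 (6423.67) = 7.96%.
1992: real = 8284.3/1.101 = 7524.34; growth vs 1991 (6935.13) = 8.50%.
1993: real = 9204.0/1.124 = 8188.61; growth vs 1992 (7524.34) = 8.83%.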